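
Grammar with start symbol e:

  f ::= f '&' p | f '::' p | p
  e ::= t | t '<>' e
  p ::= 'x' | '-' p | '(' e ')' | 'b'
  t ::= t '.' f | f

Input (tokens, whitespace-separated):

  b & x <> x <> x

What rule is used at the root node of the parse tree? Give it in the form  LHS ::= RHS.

[e [t [f [f [p b]] & [p x]]] <> [e [t [f [p x]]] <> [e [t [f [p x]]]]]]

e ::= t '<>' e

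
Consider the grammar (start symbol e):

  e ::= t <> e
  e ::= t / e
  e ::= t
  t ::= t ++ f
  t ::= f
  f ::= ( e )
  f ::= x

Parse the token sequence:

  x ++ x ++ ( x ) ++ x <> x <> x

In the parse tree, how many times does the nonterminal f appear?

7

[e [t [t [t [t [f x]] ++ [f x]] ++ [f ( [e [t [f x]]] )]] ++ [f x]] <> [e [t [f x]] <> [e [t [f x]]]]]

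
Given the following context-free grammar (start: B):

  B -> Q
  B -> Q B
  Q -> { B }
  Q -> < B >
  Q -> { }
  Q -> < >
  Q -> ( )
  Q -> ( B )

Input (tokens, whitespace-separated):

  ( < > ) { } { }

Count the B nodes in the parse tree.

4

[B [Q ( [B [Q < >]] )] [B [Q { }] [B [Q { }]]]]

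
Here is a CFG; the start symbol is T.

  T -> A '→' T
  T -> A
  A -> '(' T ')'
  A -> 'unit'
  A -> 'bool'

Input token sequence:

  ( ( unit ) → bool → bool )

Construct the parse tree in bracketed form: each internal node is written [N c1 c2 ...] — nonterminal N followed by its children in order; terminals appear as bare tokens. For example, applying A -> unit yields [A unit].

[T [A ( [T [A ( [T [A unit]] )] → [T [A bool] → [T [A bool]]]] )]]

T
A
( T )
( A → T )
( ( T ) → T )
( ( A ) → T )
( ( unit ) → T )
( ( unit ) → A → T )
( ( unit ) → bool → T )
( ( unit ) → bool → A )
( ( unit ) → bool → bool )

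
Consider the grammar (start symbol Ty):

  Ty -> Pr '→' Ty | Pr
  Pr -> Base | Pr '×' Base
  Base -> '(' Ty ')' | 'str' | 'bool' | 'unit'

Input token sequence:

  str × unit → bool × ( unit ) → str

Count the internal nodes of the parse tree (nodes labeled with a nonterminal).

16

[Ty [Pr [Pr [Base str]] × [Base unit]] → [Ty [Pr [Pr [Base bool]] × [Base ( [Ty [Pr [Base unit]]] )]] → [Ty [Pr [Base str]]]]]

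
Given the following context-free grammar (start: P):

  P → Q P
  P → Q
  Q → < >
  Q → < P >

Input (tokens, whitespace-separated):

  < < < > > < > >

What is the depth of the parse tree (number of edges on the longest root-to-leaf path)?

6

[P [Q < [P [Q < [P [Q < >]] >] [P [Q < >]]] >]]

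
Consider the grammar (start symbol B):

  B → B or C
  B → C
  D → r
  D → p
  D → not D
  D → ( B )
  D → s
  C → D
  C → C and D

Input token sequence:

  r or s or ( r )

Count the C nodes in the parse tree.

[B [B [B [C [D r]]] or [C [D s]]] or [C [D ( [B [C [D r]]] )]]]

4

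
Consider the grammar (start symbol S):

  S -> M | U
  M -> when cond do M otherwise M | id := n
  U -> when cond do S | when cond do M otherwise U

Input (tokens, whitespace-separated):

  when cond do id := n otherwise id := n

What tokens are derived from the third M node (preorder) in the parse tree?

[S [M when cond do [M id := n] otherwise [M id := n]]]

id := n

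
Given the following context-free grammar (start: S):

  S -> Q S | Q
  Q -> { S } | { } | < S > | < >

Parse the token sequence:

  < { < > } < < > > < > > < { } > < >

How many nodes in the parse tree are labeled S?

9

[S [Q < [S [Q { [S [Q < >]] }] [S [Q < [S [Q < >]] >] [S [Q < >]]]] >] [S [Q < [S [Q { }]] >] [S [Q < >]]]]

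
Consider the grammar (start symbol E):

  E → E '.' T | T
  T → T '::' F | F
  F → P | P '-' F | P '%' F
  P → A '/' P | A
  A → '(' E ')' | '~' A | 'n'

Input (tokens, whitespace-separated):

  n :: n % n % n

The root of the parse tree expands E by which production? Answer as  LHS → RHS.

[E [T [T [F [P [A n]]]] :: [F [P [A n]] % [F [P [A n]] % [F [P [A n]]]]]]]

E → T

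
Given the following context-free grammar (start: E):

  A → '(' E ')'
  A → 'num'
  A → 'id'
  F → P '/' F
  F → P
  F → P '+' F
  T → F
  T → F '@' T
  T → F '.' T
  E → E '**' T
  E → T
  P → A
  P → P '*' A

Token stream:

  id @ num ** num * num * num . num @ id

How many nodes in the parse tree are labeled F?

5

[E [E [T [F [P [A id]]] @ [T [F [P [A num]]]]]] ** [T [F [P [P [P [A num]] * [A num]] * [A num]]] . [T [F [P [A num]]] @ [T [F [P [A id]]]]]]]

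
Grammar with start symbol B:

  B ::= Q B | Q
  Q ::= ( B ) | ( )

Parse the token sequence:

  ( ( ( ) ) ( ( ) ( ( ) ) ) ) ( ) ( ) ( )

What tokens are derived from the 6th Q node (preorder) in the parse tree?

[B [Q ( [B [Q ( [B [Q ( )]] )] [B [Q ( [B [Q ( )] [B [Q ( [B [Q ( )]] )]]] )]]] )] [B [Q ( )] [B [Q ( )] [B [Q ( )]]]]]

( ( ) )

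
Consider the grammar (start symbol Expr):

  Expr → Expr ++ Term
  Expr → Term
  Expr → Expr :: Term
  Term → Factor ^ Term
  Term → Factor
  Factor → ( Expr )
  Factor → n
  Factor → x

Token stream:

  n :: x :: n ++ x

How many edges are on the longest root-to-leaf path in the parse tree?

6

[Expr [Expr [Expr [Expr [Term [Factor n]]] :: [Term [Factor x]]] :: [Term [Factor n]]] ++ [Term [Factor x]]]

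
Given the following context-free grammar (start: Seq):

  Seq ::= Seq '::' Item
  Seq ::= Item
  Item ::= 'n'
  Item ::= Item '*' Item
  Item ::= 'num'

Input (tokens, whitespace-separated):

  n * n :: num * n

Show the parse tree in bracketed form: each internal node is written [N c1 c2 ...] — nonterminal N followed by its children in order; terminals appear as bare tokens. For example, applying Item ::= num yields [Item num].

Seq
Seq :: Item
Item :: Item
Item * Item :: Item
n * Item :: Item
n * n :: Item
n * n :: Item * Item
n * n :: num * Item
n * n :: num * n

[Seq [Seq [Item [Item n] * [Item n]]] :: [Item [Item num] * [Item n]]]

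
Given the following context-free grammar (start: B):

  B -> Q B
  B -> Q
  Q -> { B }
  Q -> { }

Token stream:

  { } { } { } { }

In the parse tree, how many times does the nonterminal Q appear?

4

[B [Q { }] [B [Q { }] [B [Q { }] [B [Q { }]]]]]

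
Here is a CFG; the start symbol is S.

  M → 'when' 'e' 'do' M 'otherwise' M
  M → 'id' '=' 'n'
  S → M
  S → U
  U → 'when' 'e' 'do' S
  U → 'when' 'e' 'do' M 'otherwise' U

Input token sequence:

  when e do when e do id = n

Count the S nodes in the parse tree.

[S [U when e do [S [U when e do [S [M id = n]]]]]]

3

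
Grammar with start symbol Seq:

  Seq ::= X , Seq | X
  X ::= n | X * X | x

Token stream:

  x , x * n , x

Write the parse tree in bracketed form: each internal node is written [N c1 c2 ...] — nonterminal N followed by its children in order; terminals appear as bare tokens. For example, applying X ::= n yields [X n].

[Seq [X x] , [Seq [X [X x] * [X n]] , [Seq [X x]]]]

Seq
X , Seq
x , Seq
x , X , Seq
x , X * X , Seq
x , x * X , Seq
x , x * n , Seq
x , x * n , X
x , x * n , x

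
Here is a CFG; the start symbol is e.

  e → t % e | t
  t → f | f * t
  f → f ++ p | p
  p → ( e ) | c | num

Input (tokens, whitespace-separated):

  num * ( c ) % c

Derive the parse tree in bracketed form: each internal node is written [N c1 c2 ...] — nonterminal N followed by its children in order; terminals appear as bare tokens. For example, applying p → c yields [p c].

e
t % e
f * t % e
p * t % e
num * t % e
num * f % e
num * p % e
num * ( e ) % e
num * ( t ) % e
num * ( f ) % e
num * ( p ) % e
num * ( c ) % e
num * ( c ) % t
num * ( c ) % f
num * ( c ) % p
num * ( c ) % c

[e [t [f [p num]] * [t [f [p ( [e [t [f [p c]]]] )]]]] % [e [t [f [p c]]]]]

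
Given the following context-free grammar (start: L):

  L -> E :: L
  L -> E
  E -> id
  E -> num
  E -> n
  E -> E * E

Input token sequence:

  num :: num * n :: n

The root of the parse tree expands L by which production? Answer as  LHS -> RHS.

[L [E num] :: [L [E [E num] * [E n]] :: [L [E n]]]]

L -> E :: L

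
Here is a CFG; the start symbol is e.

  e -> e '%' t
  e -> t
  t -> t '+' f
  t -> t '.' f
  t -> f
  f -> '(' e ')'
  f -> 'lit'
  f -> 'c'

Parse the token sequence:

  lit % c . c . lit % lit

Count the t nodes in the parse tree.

[e [e [e [t [f lit]]] % [t [t [t [f c]] . [f c]] . [f lit]]] % [t [f lit]]]

5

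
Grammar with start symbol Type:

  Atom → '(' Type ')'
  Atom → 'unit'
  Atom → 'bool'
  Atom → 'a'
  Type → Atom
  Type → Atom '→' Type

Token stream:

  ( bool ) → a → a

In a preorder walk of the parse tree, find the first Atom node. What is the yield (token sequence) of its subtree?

( bool )

[Type [Atom ( [Type [Atom bool]] )] → [Type [Atom a] → [Type [Atom a]]]]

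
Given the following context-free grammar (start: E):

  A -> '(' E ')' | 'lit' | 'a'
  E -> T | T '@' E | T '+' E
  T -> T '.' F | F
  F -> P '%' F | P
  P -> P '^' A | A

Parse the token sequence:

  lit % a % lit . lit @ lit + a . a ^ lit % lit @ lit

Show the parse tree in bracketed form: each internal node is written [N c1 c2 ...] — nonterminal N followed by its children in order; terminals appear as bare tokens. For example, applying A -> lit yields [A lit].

[E [T [T [F [P [A lit]] % [F [P [A a]] % [F [P [A lit]]]]]] . [F [P [A lit]]]] @ [E [T [F [P [A lit]]]] + [E [T [T [F [P [A a]]]] . [F [P [P [A a]] ^ [A lit]] % [F [P [A lit]]]]] @ [E [T [F [P [A lit]]]]]]]]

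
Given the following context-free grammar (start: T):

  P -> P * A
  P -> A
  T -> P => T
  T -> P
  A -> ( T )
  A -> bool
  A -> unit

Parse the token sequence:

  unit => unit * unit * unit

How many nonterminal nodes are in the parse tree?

[T [P [A unit]] => [T [P [P [P [A unit]] * [A unit]] * [A unit]]]]

10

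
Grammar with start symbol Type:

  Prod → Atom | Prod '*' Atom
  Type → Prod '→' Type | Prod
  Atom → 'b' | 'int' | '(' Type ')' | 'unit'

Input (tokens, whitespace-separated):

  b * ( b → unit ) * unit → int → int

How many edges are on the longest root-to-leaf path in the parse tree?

[Type [Prod [Prod [Prod [Atom b]] * [Atom ( [Type [Prod [Atom b]] → [Type [Prod [Atom unit]]]] )]] * [Atom unit]] → [Type [Prod [Atom int]] → [Type [Prod [Atom int]]]]]

8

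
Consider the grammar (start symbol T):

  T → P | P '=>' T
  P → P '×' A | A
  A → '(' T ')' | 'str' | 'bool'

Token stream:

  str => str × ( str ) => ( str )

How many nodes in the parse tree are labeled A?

6

[T [P [A str]] => [T [P [P [A str]] × [A ( [T [P [A str]]] )]] => [T [P [A ( [T [P [A str]]] )]]]]]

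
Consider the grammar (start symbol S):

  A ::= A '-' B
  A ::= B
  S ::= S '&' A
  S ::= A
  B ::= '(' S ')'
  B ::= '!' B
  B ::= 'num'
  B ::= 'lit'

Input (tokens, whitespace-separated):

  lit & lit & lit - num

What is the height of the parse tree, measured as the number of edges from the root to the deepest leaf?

[S [S [S [A [B lit]]] & [A [B lit]]] & [A [A [B lit]] - [B num]]]

5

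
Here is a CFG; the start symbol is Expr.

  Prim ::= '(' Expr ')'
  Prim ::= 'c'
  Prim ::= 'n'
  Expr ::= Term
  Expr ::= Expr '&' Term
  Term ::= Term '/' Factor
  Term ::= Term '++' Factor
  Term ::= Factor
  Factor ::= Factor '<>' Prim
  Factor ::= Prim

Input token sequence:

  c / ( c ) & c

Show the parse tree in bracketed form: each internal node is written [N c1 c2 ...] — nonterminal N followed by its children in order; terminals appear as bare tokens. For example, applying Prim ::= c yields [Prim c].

[Expr [Expr [Term [Term [Factor [Prim c]]] / [Factor [Prim ( [Expr [Term [Factor [Prim c]]]] )]]]] & [Term [Factor [Prim c]]]]

Expr
Expr & Term
Term & Term
Term / Factor & Term
Factor / Factor & Term
Prim / Factor & Term
c / Factor & Term
c / Prim & Term
c / ( Expr ) & Term
c / ( Term ) & Term
c / ( Factor ) & Term
c / ( Prim ) & Term
c / ( c ) & Term
c / ( c ) & Factor
c / ( c ) & Prim
c / ( c ) & c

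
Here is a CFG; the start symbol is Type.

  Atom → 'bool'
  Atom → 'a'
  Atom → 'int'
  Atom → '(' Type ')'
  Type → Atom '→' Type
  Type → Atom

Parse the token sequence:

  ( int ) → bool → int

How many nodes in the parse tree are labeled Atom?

[Type [Atom ( [Type [Atom int]] )] → [Type [Atom bool] → [Type [Atom int]]]]

4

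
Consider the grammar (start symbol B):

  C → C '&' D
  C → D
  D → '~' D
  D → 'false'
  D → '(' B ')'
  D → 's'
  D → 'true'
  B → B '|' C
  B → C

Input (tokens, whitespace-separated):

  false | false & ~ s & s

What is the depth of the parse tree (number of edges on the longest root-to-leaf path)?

5

[B [B [C [D false]]] | [C [C [C [D false]] & [D ~ [D s]]] & [D s]]]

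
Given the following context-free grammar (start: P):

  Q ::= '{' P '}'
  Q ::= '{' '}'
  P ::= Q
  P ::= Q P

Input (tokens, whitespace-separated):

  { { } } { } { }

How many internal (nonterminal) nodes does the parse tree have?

8

[P [Q { [P [Q { }]] }] [P [Q { }] [P [Q { }]]]]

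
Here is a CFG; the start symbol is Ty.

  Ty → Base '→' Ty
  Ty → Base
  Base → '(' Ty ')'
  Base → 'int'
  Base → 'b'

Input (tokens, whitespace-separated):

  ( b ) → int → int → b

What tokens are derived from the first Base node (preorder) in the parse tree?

( b )

[Ty [Base ( [Ty [Base b]] )] → [Ty [Base int] → [Ty [Base int] → [Ty [Base b]]]]]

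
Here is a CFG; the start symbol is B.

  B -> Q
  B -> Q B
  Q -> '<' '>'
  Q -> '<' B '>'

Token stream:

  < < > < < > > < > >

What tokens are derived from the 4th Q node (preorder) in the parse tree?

[B [Q < [B [Q < >] [B [Q < [B [Q < >]] >] [B [Q < >]]]] >]]

< >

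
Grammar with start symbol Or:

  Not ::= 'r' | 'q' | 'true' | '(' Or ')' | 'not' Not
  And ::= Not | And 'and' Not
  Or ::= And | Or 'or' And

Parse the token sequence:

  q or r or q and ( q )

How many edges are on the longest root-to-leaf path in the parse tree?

[Or [Or [Or [And [Not q]]] or [And [Not r]]] or [And [And [Not q]] and [Not ( [Or [And [Not q]]] )]]]

6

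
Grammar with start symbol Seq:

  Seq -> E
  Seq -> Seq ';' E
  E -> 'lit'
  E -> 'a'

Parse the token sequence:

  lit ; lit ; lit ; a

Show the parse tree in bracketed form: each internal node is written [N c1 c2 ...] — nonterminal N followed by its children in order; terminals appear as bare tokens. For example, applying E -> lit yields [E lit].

[Seq [Seq [Seq [Seq [E lit]] ; [E lit]] ; [E lit]] ; [E a]]

Seq
Seq ; E
Seq ; E ; E
Seq ; E ; E ; E
E ; E ; E ; E
lit ; E ; E ; E
lit ; lit ; E ; E
lit ; lit ; lit ; E
lit ; lit ; lit ; a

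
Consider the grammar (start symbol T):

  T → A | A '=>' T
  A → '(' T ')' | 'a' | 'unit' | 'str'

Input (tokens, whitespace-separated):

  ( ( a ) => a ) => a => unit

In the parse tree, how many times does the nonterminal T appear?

[T [A ( [T [A ( [T [A a]] )] => [T [A a]]] )] => [T [A a] => [T [A unit]]]]

6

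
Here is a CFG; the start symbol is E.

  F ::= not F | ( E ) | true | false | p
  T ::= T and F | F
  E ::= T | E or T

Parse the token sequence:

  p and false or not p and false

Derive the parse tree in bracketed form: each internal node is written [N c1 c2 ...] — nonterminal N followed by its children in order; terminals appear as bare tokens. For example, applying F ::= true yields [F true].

E
E or T
T or T
T and F or T
F and F or T
p and F or T
p and false or T
p and false or T and F
p and false or F and F
p and false or not F and F
p and false or not p and F
p and false or not p and false

[E [E [T [T [F p]] and [F false]]] or [T [T [F not [F p]]] and [F false]]]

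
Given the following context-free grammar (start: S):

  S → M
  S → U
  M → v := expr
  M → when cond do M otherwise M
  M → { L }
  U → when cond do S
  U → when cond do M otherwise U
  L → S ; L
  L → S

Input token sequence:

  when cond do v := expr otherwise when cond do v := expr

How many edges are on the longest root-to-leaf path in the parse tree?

[S [U when cond do [M v := expr] otherwise [U when cond do [S [M v := expr]]]]]

5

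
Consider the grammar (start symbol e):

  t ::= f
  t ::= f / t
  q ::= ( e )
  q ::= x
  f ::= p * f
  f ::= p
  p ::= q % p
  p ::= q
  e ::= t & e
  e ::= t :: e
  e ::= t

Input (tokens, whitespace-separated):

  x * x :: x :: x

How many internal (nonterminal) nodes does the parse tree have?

[e [t [f [p [q x]] * [f [p [q x]]]]] :: [e [t [f [p [q x]]]] :: [e [t [f [p [q x]]]]]]]

18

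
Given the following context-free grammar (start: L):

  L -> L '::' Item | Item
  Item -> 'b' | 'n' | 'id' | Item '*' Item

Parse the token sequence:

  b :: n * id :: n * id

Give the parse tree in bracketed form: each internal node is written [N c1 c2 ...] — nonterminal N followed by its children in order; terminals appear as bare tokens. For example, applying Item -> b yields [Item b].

L
L :: Item
L :: Item :: Item
Item :: Item :: Item
b :: Item :: Item
b :: Item * Item :: Item
b :: n * Item :: Item
b :: n * id :: Item
b :: n * id :: Item * Item
b :: n * id :: n * Item
b :: n * id :: n * id

[L [L [L [Item b]] :: [Item [Item n] * [Item id]]] :: [Item [Item n] * [Item id]]]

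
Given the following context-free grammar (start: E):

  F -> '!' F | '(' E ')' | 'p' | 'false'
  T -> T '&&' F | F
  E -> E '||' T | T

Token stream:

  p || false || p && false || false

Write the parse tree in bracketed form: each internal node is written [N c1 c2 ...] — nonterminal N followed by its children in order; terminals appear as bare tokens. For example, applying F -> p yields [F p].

E
E || T
E || T || T
E || T || T || T
T || T || T || T
F || T || T || T
p || T || T || T
p || F || T || T
p || false || T || T
p || false || T && F || T
p || false || F && F || T
p || false || p && F || T
p || false || p && false || T
p || false || p && false || F
p || false || p && false || false

[E [E [E [E [T [F p]]] || [T [F false]]] || [T [T [F p]] && [F false]]] || [T [F false]]]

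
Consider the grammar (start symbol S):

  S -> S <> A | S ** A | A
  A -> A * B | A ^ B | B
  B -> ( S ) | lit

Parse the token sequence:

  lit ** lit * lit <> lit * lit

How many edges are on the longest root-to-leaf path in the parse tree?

5

[S [S [S [A [B lit]]] ** [A [A [B lit]] * [B lit]]] <> [A [A [B lit]] * [B lit]]]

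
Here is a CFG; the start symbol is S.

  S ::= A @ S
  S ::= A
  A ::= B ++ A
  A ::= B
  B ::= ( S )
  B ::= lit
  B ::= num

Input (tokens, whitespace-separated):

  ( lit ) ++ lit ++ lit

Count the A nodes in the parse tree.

4

[S [A [B ( [S [A [B lit]]] )] ++ [A [B lit] ++ [A [B lit]]]]]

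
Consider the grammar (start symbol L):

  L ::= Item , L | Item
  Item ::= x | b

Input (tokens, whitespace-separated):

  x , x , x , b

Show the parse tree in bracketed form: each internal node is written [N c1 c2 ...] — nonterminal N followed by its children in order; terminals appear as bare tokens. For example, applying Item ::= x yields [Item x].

[L [Item x] , [L [Item x] , [L [Item x] , [L [Item b]]]]]

L
Item , L
x , L
x , Item , L
x , x , L
x , x , Item , L
x , x , x , L
x , x , x , Item
x , x , x , b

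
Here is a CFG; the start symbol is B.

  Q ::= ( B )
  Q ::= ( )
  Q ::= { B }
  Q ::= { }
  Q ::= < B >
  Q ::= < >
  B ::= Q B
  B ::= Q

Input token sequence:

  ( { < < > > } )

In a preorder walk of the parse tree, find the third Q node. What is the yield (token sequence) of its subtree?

[B [Q ( [B [Q { [B [Q < [B [Q < >]] >]] }]] )]]

< < > >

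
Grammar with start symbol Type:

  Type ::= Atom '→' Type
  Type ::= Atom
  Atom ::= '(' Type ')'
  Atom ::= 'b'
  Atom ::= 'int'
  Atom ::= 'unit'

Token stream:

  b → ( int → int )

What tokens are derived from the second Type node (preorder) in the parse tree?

[Type [Atom b] → [Type [Atom ( [Type [Atom int] → [Type [Atom int]]] )]]]

( int → int )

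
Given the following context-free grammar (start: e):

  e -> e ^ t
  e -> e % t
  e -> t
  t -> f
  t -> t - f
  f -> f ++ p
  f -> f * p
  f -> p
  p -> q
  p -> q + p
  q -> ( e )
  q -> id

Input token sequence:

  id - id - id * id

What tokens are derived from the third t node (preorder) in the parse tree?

[e [t [t [t [f [p [q id]]]] - [f [p [q id]]]] - [f [f [p [q id]]] * [p [q id]]]]]

id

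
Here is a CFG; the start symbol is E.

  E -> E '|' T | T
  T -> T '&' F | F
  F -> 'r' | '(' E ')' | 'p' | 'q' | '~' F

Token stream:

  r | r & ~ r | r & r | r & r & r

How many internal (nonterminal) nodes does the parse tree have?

[E [E [E [E [T [F r]]] | [T [T [F r]] & [F ~ [F r]]]] | [T [T [F r]] & [F r]]] | [T [T [T [F r]] & [F r]] & [F r]]]

21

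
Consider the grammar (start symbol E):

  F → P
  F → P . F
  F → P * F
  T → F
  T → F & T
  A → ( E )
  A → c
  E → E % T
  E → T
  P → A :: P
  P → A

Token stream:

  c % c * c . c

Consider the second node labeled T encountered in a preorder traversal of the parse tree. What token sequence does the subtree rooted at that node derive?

c * c . c

[E [E [T [F [P [A c]]]]] % [T [F [P [A c]] * [F [P [A c]] . [F [P [A c]]]]]]]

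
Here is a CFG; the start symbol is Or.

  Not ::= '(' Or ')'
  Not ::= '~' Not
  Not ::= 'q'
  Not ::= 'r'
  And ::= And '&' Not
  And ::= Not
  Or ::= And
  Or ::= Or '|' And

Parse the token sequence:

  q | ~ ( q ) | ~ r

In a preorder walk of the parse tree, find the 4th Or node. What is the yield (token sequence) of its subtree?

[Or [Or [Or [And [Not q]]] | [And [Not ~ [Not ( [Or [And [Not q]]] )]]]] | [And [Not ~ [Not r]]]]

q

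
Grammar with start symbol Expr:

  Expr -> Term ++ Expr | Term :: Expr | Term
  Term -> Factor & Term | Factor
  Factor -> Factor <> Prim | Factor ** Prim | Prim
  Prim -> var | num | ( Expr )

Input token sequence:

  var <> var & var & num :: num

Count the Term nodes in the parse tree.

[Expr [Term [Factor [Factor [Prim var]] <> [Prim var]] & [Term [Factor [Prim var]] & [Term [Factor [Prim num]]]]] :: [Expr [Term [Factor [Prim num]]]]]

4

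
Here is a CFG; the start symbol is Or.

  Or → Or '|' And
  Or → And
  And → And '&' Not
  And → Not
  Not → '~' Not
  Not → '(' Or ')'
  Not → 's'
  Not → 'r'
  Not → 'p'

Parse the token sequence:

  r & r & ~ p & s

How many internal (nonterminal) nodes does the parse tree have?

[Or [And [And [And [And [Not r]] & [Not r]] & [Not ~ [Not p]]] & [Not s]]]

10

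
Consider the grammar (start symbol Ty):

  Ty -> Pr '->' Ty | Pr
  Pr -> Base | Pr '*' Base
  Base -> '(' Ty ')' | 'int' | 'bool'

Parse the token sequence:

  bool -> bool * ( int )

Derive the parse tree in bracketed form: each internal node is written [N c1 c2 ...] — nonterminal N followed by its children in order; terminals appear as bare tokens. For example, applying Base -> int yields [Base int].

Ty
Pr -> Ty
Base -> Ty
bool -> Ty
bool -> Pr
bool -> Pr * Base
bool -> Base * Base
bool -> bool * Base
bool -> bool * ( Ty )
bool -> bool * ( Pr )
bool -> bool * ( Base )
bool -> bool * ( int )

[Ty [Pr [Base bool]] -> [Ty [Pr [Pr [Base bool]] * [Base ( [Ty [Pr [Base int]]] )]]]]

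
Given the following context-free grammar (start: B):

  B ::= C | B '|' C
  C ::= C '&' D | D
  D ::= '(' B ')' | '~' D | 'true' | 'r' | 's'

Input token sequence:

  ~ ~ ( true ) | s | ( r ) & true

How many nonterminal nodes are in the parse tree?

[B [B [B [C [D ~ [D ~ [D ( [B [C [D true]]] )]]]]] | [C [D s]]] | [C [C [D ( [B [C [D r]]] )]] & [D true]]]

19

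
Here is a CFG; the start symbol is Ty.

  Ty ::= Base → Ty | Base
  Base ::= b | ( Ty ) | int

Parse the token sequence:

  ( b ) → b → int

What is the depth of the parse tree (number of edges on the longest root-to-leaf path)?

4

[Ty [Base ( [Ty [Base b]] )] → [Ty [Base b] → [Ty [Base int]]]]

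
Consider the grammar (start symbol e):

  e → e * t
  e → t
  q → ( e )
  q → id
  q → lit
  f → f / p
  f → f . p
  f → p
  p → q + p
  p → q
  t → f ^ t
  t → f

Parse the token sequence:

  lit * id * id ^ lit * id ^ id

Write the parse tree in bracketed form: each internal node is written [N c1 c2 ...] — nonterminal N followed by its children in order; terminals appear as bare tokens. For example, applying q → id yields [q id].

[e [e [e [e [t [f [p [q lit]]]]] * [t [f [p [q id]]]]] * [t [f [p [q id]]] ^ [t [f [p [q lit]]]]]] * [t [f [p [q id]]] ^ [t [f [p [q id]]]]]]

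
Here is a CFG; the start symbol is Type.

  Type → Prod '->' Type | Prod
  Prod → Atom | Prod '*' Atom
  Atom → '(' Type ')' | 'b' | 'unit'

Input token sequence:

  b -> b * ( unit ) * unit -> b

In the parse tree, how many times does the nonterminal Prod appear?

[Type [Prod [Atom b]] -> [Type [Prod [Prod [Prod [Atom b]] * [Atom ( [Type [Prod [Atom unit]]] )]] * [Atom unit]] -> [Type [Prod [Atom b]]]]]

6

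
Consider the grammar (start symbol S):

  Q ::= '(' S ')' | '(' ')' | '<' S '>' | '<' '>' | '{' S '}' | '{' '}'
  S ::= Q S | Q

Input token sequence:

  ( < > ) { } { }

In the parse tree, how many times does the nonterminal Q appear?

[S [Q ( [S [Q < >]] )] [S [Q { }] [S [Q { }]]]]

4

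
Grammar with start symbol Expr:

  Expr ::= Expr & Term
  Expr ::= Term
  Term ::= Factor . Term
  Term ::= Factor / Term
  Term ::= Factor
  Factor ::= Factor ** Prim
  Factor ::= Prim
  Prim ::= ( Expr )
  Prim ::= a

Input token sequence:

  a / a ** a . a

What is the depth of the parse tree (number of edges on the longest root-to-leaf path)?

6

[Expr [Term [Factor [Prim a]] / [Term [Factor [Factor [Prim a]] ** [Prim a]] . [Term [Factor [Prim a]]]]]]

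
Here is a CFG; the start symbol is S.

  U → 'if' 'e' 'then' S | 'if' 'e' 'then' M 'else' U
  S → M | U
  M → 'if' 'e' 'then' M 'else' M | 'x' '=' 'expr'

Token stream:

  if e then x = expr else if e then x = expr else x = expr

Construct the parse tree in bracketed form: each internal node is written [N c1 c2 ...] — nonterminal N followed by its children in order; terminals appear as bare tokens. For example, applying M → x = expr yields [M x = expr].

[S [M if e then [M x = expr] else [M if e then [M x = expr] else [M x = expr]]]]

S
M
if e then M else M
if e then x = expr else M
if e then x = expr else if e then M else M
if e then x = expr else if e then x = expr else M
if e then x = expr else if e then x = expr else x = expr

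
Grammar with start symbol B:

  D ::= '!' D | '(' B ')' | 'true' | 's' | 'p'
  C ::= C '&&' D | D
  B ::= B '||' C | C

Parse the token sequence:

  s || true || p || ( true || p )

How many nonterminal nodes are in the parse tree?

[B [B [B [B [C [D s]]] || [C [D true]]] || [C [D p]]] || [C [D ( [B [B [C [D true]]] || [C [D p]]] )]]]

18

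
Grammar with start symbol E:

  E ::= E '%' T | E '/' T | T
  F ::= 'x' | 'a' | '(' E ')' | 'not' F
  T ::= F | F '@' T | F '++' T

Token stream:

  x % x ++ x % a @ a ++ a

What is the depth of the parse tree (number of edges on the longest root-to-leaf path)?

5

[E [E [E [T [F x]]] % [T [F x] ++ [T [F x]]]] % [T [F a] @ [T [F a] ++ [T [F a]]]]]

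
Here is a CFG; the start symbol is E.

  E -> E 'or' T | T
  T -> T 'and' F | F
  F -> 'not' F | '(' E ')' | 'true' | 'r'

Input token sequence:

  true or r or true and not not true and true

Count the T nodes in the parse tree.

[E [E [E [T [F true]]] or [T [F r]]] or [T [T [T [F true]] and [F not [F not [F true]]]] and [F true]]]

5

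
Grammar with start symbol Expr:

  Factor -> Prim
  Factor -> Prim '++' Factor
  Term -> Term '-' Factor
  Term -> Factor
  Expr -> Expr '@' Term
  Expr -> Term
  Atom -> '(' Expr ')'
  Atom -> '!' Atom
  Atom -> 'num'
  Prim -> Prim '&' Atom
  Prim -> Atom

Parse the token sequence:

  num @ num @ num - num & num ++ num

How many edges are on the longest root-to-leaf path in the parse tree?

7

[Expr [Expr [Expr [Term [Factor [Prim [Atom num]]]]] @ [Term [Factor [Prim [Atom num]]]]] @ [Term [Term [Factor [Prim [Atom num]]]] - [Factor [Prim [Prim [Atom num]] & [Atom num]] ++ [Factor [Prim [Atom num]]]]]]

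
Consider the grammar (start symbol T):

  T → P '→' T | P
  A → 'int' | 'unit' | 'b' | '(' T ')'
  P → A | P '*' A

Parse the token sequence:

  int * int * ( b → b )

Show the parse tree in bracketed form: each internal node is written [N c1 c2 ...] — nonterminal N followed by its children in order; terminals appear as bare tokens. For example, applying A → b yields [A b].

T
P
P * A
P * A * A
A * A * A
int * A * A
int * int * A
int * int * ( T )
int * int * ( P → T )
int * int * ( A → T )
int * int * ( b → T )
int * int * ( b → P )
int * int * ( b → A )
int * int * ( b → b )

[T [P [P [P [A int]] * [A int]] * [A ( [T [P [A b]] → [T [P [A b]]]] )]]]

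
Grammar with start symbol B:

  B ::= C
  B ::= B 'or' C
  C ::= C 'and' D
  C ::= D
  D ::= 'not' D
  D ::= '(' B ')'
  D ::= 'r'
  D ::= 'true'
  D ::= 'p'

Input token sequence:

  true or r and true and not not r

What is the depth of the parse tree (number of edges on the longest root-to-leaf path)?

5

[B [B [C [D true]]] or [C [C [C [D r]] and [D true]] and [D not [D not [D r]]]]]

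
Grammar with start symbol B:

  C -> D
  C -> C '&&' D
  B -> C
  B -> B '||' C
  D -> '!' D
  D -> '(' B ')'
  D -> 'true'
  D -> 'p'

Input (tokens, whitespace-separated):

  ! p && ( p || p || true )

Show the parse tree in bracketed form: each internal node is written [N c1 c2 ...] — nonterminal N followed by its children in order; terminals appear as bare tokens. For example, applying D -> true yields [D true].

B
C
C && D
D && D
! D && D
! p && D
! p && ( B )
! p && ( B || C )
! p && ( B || C || C )
! p && ( C || C || C )
! p && ( D || C || C )
! p && ( p || C || C )
! p && ( p || D || C )
! p && ( p || p || C )
! p && ( p || p || D )
! p && ( p || p || true )

[B [C [C [D ! [D p]]] && [D ( [B [B [B [C [D p]]] || [C [D p]]] || [C [D true]]] )]]]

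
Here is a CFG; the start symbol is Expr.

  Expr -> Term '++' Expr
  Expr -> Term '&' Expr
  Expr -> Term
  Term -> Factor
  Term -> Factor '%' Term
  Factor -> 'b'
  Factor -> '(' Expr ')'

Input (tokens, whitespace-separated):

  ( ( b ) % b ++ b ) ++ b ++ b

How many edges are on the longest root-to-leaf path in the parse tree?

9

[Expr [Term [Factor ( [Expr [Term [Factor ( [Expr [Term [Factor b]]] )] % [Term [Factor b]]] ++ [Expr [Term [Factor b]]]] )]] ++ [Expr [Term [Factor b]] ++ [Expr [Term [Factor b]]]]]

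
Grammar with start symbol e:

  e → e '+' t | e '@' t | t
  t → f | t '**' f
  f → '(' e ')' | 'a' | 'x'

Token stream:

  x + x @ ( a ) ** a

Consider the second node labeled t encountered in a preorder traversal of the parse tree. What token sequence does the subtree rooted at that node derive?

[e [e [e [t [f x]]] + [t [f x]]] @ [t [t [f ( [e [t [f a]]] )]] ** [f a]]]

x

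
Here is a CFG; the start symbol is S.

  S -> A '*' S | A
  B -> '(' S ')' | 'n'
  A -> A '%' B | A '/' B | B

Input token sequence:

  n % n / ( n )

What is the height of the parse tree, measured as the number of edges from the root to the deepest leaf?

[S [A [A [A [B n]] % [B n]] / [B ( [S [A [B n]]] )]]]

6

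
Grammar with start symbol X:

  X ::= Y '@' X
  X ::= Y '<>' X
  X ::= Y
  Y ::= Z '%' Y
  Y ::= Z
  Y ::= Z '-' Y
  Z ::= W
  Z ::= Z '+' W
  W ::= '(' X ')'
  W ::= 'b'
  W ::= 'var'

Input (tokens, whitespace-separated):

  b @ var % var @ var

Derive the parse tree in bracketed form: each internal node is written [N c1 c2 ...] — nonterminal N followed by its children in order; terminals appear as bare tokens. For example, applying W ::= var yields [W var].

[X [Y [Z [W b]]] @ [X [Y [Z [W var]] % [Y [Z [W var]]]] @ [X [Y [Z [W var]]]]]]

X
Y @ X
Z @ X
W @ X
b @ X
b @ Y @ X
b @ Z % Y @ X
b @ W % Y @ X
b @ var % Y @ X
b @ var % Z @ X
b @ var % W @ X
b @ var % var @ X
b @ var % var @ Y
b @ var % var @ Z
b @ var % var @ W
b @ var % var @ var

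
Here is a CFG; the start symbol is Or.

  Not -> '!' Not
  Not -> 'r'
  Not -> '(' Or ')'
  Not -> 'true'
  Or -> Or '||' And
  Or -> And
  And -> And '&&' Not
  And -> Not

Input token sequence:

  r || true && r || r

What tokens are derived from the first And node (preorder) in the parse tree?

r

[Or [Or [Or [And [Not r]]] || [And [And [Not true]] && [Not r]]] || [And [Not r]]]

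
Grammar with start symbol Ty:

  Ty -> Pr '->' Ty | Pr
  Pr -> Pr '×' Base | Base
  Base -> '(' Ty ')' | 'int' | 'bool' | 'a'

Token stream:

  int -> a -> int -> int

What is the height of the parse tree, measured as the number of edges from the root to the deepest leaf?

[Ty [Pr [Base int]] -> [Ty [Pr [Base a]] -> [Ty [Pr [Base int]] -> [Ty [Pr [Base int]]]]]]

6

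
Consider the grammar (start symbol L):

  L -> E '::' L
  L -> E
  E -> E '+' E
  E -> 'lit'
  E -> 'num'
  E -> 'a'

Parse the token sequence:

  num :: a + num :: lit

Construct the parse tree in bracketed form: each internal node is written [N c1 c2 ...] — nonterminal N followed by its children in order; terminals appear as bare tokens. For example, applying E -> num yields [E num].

L
E :: L
num :: L
num :: E :: L
num :: E + E :: L
num :: a + E :: L
num :: a + num :: L
num :: a + num :: E
num :: a + num :: lit

[L [E num] :: [L [E [E a] + [E num]] :: [L [E lit]]]]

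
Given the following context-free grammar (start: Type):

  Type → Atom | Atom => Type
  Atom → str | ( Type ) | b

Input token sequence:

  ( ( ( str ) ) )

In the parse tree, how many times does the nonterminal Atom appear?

4

[Type [Atom ( [Type [Atom ( [Type [Atom ( [Type [Atom str]] )]] )]] )]]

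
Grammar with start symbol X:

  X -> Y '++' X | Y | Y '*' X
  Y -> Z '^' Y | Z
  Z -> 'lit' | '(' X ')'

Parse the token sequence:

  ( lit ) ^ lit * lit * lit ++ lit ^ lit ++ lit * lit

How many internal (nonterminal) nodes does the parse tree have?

[X [Y [Z ( [X [Y [Z lit]]] )] ^ [Y [Z lit]]] * [X [Y [Z lit]] * [X [Y [Z lit]] ++ [X [Y [Z lit] ^ [Y [Z lit]]] ++ [X [Y [Z lit]] * [X [Y [Z lit]]]]]]]]

25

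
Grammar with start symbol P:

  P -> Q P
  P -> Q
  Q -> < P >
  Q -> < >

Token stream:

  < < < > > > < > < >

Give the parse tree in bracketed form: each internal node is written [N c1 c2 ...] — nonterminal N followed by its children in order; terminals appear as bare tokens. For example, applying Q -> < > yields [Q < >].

P
Q P
< P > P
< Q > P
< < P > > P
< < Q > > P
< < < > > > P
< < < > > > Q P
< < < > > > < > P
< < < > > > < > Q
< < < > > > < > < >

[P [Q < [P [Q < [P [Q < >]] >]] >] [P [Q < >] [P [Q < >]]]]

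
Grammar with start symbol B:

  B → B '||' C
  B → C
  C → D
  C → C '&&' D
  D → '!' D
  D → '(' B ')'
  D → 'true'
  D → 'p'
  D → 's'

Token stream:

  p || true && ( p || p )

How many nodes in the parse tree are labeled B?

[B [B [C [D p]]] || [C [C [D true]] && [D ( [B [B [C [D p]]] || [C [D p]]] )]]]

4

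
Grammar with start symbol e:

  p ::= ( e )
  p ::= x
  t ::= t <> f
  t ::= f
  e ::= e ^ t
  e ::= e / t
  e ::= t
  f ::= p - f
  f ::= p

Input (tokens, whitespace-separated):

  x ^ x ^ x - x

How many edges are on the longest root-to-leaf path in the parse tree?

6

[e [e [e [t [f [p x]]]] ^ [t [f [p x]]]] ^ [t [f [p x] - [f [p x]]]]]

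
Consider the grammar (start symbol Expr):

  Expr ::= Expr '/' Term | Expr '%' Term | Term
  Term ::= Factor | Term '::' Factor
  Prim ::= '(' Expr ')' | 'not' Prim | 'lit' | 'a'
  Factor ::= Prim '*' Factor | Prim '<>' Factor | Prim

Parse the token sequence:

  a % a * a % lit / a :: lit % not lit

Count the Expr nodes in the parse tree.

5

[Expr [Expr [Expr [Expr [Expr [Term [Factor [Prim a]]]] % [Term [Factor [Prim a] * [Factor [Prim a]]]]] % [Term [Factor [Prim lit]]]] / [Term [Term [Factor [Prim a]]] :: [Factor [Prim lit]]]] % [Term [Factor [Prim not [Prim lit]]]]]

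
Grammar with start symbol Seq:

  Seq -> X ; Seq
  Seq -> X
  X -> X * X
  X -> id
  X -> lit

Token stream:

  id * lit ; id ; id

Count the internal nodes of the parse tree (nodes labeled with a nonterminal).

[Seq [X [X id] * [X lit]] ; [Seq [X id] ; [Seq [X id]]]]

8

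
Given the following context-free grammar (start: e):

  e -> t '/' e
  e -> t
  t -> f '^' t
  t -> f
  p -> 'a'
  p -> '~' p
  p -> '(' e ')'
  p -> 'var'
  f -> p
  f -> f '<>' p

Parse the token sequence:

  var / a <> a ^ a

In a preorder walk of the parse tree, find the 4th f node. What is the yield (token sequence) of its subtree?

[e [t [f [p var]]] / [e [t [f [f [p a]] <> [p a]] ^ [t [f [p a]]]]]]

a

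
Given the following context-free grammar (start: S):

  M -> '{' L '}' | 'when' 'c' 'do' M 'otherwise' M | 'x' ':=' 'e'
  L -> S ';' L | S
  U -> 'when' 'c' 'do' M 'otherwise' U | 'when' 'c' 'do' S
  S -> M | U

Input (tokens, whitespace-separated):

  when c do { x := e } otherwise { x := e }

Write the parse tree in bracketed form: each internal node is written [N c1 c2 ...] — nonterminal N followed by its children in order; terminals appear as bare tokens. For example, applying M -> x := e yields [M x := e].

S
M
when c do M otherwise M
when c do { L } otherwise M
when c do { S } otherwise M
when c do { M } otherwise M
when c do { x := e } otherwise M
when c do { x := e } otherwise { L }
when c do { x := e } otherwise { S }
when c do { x := e } otherwise { M }
when c do { x := e } otherwise { x := e }

[S [M when c do [M { [L [S [M x := e]]] }] otherwise [M { [L [S [M x := e]]] }]]]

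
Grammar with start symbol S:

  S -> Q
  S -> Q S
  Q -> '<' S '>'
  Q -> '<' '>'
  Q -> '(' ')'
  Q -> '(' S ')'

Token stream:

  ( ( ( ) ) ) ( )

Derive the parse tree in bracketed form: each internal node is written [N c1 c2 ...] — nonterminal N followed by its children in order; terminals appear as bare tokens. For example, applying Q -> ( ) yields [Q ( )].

[S [Q ( [S [Q ( [S [Q ( )]] )]] )] [S [Q ( )]]]

S
Q S
( S ) S
( Q ) S
( ( S ) ) S
( ( Q ) ) S
( ( ( ) ) ) S
( ( ( ) ) ) Q
( ( ( ) ) ) ( )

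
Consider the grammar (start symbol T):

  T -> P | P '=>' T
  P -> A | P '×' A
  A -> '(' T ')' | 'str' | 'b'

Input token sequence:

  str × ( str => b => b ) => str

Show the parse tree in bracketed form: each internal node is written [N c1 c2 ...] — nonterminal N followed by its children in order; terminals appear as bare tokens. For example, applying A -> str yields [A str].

[T [P [P [A str]] × [A ( [T [P [A str]] => [T [P [A b]] => [T [P [A b]]]]] )]] => [T [P [A str]]]]

T
P => T
P × A => T
A × A => T
str × A => T
str × ( T ) => T
str × ( P => T ) => T
str × ( A => T ) => T
str × ( str => T ) => T
str × ( str => P => T ) => T
str × ( str => A => T ) => T
str × ( str => b => T ) => T
str × ( str => b => P ) => T
str × ( str => b => A ) => T
str × ( str => b => b ) => T
str × ( str => b => b ) => P
str × ( str => b => b ) => A
str × ( str => b => b ) => str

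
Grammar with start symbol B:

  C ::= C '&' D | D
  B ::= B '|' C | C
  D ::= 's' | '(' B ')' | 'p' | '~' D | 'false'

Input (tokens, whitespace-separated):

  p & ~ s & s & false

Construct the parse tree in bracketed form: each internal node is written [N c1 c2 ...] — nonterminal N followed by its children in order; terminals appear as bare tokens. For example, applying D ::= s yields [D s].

B
C
C & D
C & D & D
C & D & D & D
D & D & D & D
p & D & D & D
p & ~ D & D & D
p & ~ s & D & D
p & ~ s & s & D
p & ~ s & s & false

[B [C [C [C [C [D p]] & [D ~ [D s]]] & [D s]] & [D false]]]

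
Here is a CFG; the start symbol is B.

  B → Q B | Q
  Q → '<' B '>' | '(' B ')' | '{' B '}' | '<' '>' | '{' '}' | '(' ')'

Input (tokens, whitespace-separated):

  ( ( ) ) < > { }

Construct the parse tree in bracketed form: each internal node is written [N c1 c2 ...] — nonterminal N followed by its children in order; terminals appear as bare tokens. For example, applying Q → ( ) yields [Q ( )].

[B [Q ( [B [Q ( )]] )] [B [Q < >] [B [Q { }]]]]

B
Q B
( B ) B
( Q ) B
( ( ) ) B
( ( ) ) Q B
( ( ) ) < > B
( ( ) ) < > Q
( ( ) ) < > { }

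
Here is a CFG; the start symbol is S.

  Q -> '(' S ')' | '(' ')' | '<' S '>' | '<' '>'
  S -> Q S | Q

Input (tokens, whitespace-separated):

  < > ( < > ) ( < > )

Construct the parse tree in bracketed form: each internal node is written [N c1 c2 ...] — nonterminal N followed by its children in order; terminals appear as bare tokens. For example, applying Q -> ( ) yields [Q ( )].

[S [Q < >] [S [Q ( [S [Q < >]] )] [S [Q ( [S [Q < >]] )]]]]

S
Q S
< > S
< > Q S
< > ( S ) S
< > ( Q ) S
< > ( < > ) S
< > ( < > ) Q
< > ( < > ) ( S )
< > ( < > ) ( Q )
< > ( < > ) ( < > )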